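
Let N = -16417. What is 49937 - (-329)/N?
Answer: 819815400/16417 ≈ 49937.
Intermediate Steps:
49937 - (-329)/N = 49937 - (-329)/(-16417) = 49937 - (-329)*(-1)/16417 = 49937 - 1*329/16417 = 49937 - 329/16417 = 819815400/16417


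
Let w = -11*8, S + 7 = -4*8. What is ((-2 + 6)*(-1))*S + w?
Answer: 68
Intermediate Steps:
S = -39 (S = -7 - 4*8 = -7 - 32 = -39)
w = -88
((-2 + 6)*(-1))*S + w = ((-2 + 6)*(-1))*(-39) - 88 = (4*(-1))*(-39) - 88 = -4*(-39) - 88 = 156 - 88 = 68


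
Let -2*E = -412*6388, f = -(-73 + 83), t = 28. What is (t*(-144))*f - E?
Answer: -1275608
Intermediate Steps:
f = -10 (f = -1*10 = -10)
E = 1315928 (E = -(-206)*6388 = -½*(-2631856) = 1315928)
(t*(-144))*f - E = (28*(-144))*(-10) - 1*1315928 = -4032*(-10) - 1315928 = 40320 - 1315928 = -1275608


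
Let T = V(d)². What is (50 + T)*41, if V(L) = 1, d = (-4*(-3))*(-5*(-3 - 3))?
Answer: 2091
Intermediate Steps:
d = 360 (d = 12*(-5*(-6)) = 12*30 = 360)
T = 1 (T = 1² = 1)
(50 + T)*41 = (50 + 1)*41 = 51*41 = 2091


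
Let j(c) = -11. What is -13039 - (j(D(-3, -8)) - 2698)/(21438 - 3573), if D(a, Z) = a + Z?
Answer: -25882114/1985 ≈ -13039.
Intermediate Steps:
D(a, Z) = Z + a
-13039 - (j(D(-3, -8)) - 2698)/(21438 - 3573) = -13039 - (-11 - 2698)/(21438 - 3573) = -13039 - (-2709)/17865 = -13039 - 1*(-301/1985) = -13039 + 301/1985 = -25882114/1985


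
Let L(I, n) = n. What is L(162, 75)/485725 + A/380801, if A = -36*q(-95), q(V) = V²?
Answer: -6311339697/7398582629 ≈ -0.85305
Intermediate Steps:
A = -324900 (A = -36*(-95)² = -36*9025 = -324900)
L(162, 75)/485725 + A/380801 = 75/485725 - 324900/380801 = 75*(1/485725) - 324900*1/380801 = 3/19429 - 324900/380801 = -6311339697/7398582629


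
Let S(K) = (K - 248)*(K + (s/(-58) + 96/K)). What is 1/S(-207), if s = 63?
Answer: 4002/379750735 ≈ 1.0538e-5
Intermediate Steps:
S(K) = (-248 + K)*(-63/58 + K + 96/K) (S(K) = (K - 248)*(K + (63/(-58) + 96/K)) = (-248 + K)*(K + (63*(-1/58) + 96/K)) = (-248 + K)*(K + (-63/58 + 96/K)) = (-248 + K)*(-63/58 + K + 96/K))
1/S(-207) = 1/(10596/29 + (-207)**2 - 23808/(-207) - 14447/58*(-207)) = 1/(10596/29 + 42849 - 23808*(-1/207) + 2990529/58) = 1/(10596/29 + 42849 + 7936/69 + 2990529/58) = 1/(379750735/4002) = 4002/379750735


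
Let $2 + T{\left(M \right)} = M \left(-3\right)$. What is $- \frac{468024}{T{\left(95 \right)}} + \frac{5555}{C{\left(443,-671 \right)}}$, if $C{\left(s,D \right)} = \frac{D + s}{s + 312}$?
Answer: $- \frac{1096975703}{65436} \approx -16764.0$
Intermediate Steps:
$T{\left(M \right)} = -2 - 3 M$ ($T{\left(M \right)} = -2 + M \left(-3\right) = -2 - 3 M$)
$C{\left(s,D \right)} = \frac{D + s}{312 + s}$
$- \frac{468024}{T{\left(95 \right)}} + \frac{5555}{C{\left(443,-671 \right)}} = - \frac{468024}{-2 - 285} + \frac{5555}{\frac{1}{312 + 443} \left(-671 + 443\right)} = - \frac{468024}{-2 - 285} + \frac{5555}{\frac{1}{755} \left(-228\right)} = - \frac{468024}{-287} + \frac{5555}{\frac{1}{755} \left(-228\right)} = \left(-468024\right) \left(- \frac{1}{287}\right) + \frac{5555}{- \frac{228}{755}} = \frac{468024}{287} + 5555 \left(- \frac{755}{228}\right) = \frac{468024}{287} - \frac{4194025}{228} = - \frac{1096975703}{65436}$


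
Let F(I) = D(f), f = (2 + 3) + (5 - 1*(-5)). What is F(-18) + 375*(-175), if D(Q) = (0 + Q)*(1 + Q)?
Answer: -65385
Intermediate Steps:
f = 15 (f = 5 + (5 + 5) = 5 + 10 = 15)
D(Q) = Q*(1 + Q)
F(I) = 240 (F(I) = 15*(1 + 15) = 15*16 = 240)
F(-18) + 375*(-175) = 240 + 375*(-175) = 240 - 65625 = -65385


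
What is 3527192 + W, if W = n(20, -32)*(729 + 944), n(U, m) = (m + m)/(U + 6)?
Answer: 45799960/13 ≈ 3.5231e+6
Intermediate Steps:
n(U, m) = 2*m/(6 + U) (n(U, m) = (2*m)/(6 + U) = 2*m/(6 + U))
W = -53536/13 (W = (2*(-32)/(6 + 20))*(729 + 944) = (2*(-32)/26)*1673 = (2*(-32)*(1/26))*1673 = -32/13*1673 = -53536/13 ≈ -4118.2)
3527192 + W = 3527192 - 53536/13 = 45799960/13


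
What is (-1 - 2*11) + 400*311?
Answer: 124377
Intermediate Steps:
(-1 - 2*11) + 400*311 = (-1 - 22) + 124400 = -23 + 124400 = 124377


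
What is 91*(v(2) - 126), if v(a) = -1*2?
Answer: -11648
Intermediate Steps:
v(a) = -2
91*(v(2) - 126) = 91*(-2 - 126) = 91*(-128) = -11648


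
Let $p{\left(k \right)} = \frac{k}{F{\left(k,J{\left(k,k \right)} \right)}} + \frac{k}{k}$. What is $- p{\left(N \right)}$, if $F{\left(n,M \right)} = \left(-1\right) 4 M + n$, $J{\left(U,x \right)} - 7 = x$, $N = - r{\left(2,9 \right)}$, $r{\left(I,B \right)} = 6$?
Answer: $- \frac{8}{5} \approx -1.6$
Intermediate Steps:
$N = -6$ ($N = \left(-1\right) 6 = -6$)
$J{\left(U,x \right)} = 7 + x$
$F{\left(n,M \right)} = n - 4 M$ ($F{\left(n,M \right)} = - 4 M + n = n - 4 M$)
$p{\left(k \right)} = 1 + \frac{k}{-28 - 3 k}$ ($p{\left(k \right)} = \frac{k}{k - 4 \left(7 + k\right)} + \frac{k}{k} = \frac{k}{k - \left(28 + 4 k\right)} + 1 = \frac{k}{-28 - 3 k} + 1 = 1 + \frac{k}{-28 - 3 k}$)
$- p{\left(N \right)} = - \frac{2 \left(14 - 6\right)}{28 + 3 \left(-6\right)} = - \frac{2 \cdot 8}{28 - 18} = - \frac{2 \cdot 8}{10} = \left(-1\right) \frac{8}{5} = - \frac{8}{5}$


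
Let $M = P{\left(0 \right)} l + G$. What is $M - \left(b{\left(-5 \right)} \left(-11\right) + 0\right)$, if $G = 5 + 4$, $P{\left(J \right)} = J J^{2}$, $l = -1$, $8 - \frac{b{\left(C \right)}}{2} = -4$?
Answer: $273$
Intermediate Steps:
$b{\left(C \right)} = 24$ ($b{\left(C \right)} = 16 - -8 = 16 + 8 = 24$)
$P{\left(J \right)} = J^{3}$
$G = 9$
$M = 9$ ($M = 0^{3} \left(-1\right) + 9 = 0 \left(-1\right) + 9 = 0 + 9 = 9$)
$M - \left(b{\left(-5 \right)} \left(-11\right) + 0\right) = 9 - \left(24 \left(-11\right) + 0\right) = 9 - \left(-264 + 0\right) = 9 - -264 = 9 + 264 = 273$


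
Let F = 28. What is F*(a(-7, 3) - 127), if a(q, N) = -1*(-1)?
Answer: -3528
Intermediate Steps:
a(q, N) = 1
F*(a(-7, 3) - 127) = 28*(1 - 127) = 28*(-126) = -3528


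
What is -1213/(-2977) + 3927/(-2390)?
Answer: -8791609/7115030 ≈ -1.2356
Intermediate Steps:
-1213/(-2977) + 3927/(-2390) = -1213*(-1/2977) + 3927*(-1/2390) = 1213/2977 - 3927/2390 = -8791609/7115030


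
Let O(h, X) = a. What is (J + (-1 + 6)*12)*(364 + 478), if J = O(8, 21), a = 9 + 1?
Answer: 58940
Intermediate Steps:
a = 10
O(h, X) = 10
J = 10
(J + (-1 + 6)*12)*(364 + 478) = (10 + (-1 + 6)*12)*(364 + 478) = (10 + 5*12)*842 = (10 + 60)*842 = 70*842 = 58940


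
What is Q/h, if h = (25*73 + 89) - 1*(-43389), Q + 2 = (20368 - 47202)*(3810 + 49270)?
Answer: -1424348722/45303 ≈ -31441.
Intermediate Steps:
Q = -1424348722 (Q = -2 + (20368 - 47202)*(3810 + 49270) = -2 - 26834*53080 = -2 - 1424348720 = -1424348722)
h = 45303 (h = (1825 + 89) + 43389 = 1914 + 43389 = 45303)
Q/h = -1424348722/45303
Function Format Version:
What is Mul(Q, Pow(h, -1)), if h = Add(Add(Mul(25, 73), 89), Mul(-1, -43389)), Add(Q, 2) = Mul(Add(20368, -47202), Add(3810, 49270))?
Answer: Rational(-1424348722, 45303) ≈ -31441.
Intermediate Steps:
Q = -1424348722 (Q = Add(-2, Mul(Add(20368, -47202), Add(3810, 49270))) = Add(-2, Mul(-26834, 53080)) = Add(-2, -1424348720) = -1424348722)
h = 45303 (h = Add(Add(1825, 89), 43389) = Add(1914, 43389) = 45303)
Mul(Q, Pow(h, -1)) = Mul(-1424348722, Pow(45303, -1)) = Mul(-1424348722, Rational(1, 45303)) = Rational(-1424348722, 45303)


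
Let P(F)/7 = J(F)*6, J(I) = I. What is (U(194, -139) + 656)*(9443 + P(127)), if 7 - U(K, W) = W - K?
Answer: 14717892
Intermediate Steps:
P(F) = 42*F (P(F) = 7*(F*6) = 7*(6*F) = 42*F)
U(K, W) = 7 + K - W (U(K, W) = 7 - (W - K) = 7 + (K - W) = 7 + K - W)
(U(194, -139) + 656)*(9443 + P(127)) = ((7 + 194 - 1*(-139)) + 656)*(9443 + 42*127) = ((7 + 194 + 139) + 656)*(9443 + 5334) = (340 + 656)*14777 = 996*14777 = 14717892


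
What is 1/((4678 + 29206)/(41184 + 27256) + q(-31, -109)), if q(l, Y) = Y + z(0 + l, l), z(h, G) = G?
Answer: -17110/2386929 ≈ -0.0071682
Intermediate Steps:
q(l, Y) = Y + l
1/((4678 + 29206)/(41184 + 27256) + q(-31, -109)) = 1/((4678 + 29206)/(41184 + 27256) + (-109 - 31)) = 1/(33884/68440 - 140) = 1/(33884*(1/68440) - 140) = 1/(8471/17110 - 140) = 1/(-2386929/17110) = -17110/2386929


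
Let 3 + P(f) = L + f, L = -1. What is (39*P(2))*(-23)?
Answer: 1794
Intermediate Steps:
P(f) = -4 + f (P(f) = -3 + (-1 + f) = -4 + f)
(39*P(2))*(-23) = (39*(-4 + 2))*(-23) = (39*(-2))*(-23) = -78*(-23) = 1794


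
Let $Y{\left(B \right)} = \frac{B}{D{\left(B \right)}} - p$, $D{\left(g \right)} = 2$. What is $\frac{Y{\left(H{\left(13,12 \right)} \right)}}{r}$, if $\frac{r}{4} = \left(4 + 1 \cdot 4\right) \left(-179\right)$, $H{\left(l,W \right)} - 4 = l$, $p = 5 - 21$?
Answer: $- \frac{49}{11456} \approx -0.0042772$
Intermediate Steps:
$p = -16$ ($p = 5 - 21 = -16$)
$H{\left(l,W \right)} = 4 + l$
$r = -5728$ ($r = 4 \left(4 + 1 \cdot 4\right) \left(-179\right) = 4 \left(4 + 4\right) \left(-179\right) = 4 \cdot 8 \left(-179\right) = 4 \left(-1432\right) = -5728$)
$Y{\left(B \right)} = 16 + \frac{B}{2}$ ($Y{\left(B \right)} = \frac{B}{2} - -16 = B \frac{1}{2} + 16 = \frac{B}{2} + 16 = 16 + \frac{B}{2}$)
$\frac{Y{\left(H{\left(13,12 \right)} \right)}}{r} = \frac{16 + \frac{4 + 13}{2}}{-5728} = \left(16 + \frac{1}{2} \cdot 17\right) \left(- \frac{1}{5728}\right) = \left(16 + \frac{17}{2}\right) \left(- \frac{1}{5728}\right) = \frac{49}{2} \left(- \frac{1}{5728}\right) = - \frac{49}{11456}$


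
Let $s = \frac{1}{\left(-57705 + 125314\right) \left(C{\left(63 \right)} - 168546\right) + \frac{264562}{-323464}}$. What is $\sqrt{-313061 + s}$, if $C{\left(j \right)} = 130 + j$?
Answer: $\frac{37 i \sqrt{774940178874345799575909949342185}}{1840862408708445} \approx 559.52 i$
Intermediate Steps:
$s = - \frac{161732}{1840862408708445}$ ($s = \frac{1}{\left(-57705 + 125314\right) \left(\left(130 + 63\right) - 168546\right) + \frac{264562}{-323464}} = \frac{1}{67609 \left(193 - 168546\right) + 264562 \left(- \frac{1}{323464}\right)} = \frac{1}{67609 \left(-168353\right) - \frac{132281}{161732}} = \frac{1}{-11382177977 - \frac{132281}{161732}} = \frac{1}{- \frac{1840862408708445}{161732}} = - \frac{161732}{1840862408708445} \approx -8.7857 \cdot 10^{-11}$)
$\sqrt{-313061 + s} = \sqrt{-313061 - \frac{161732}{1840862408708445}} = \sqrt{- \frac{576302226532674661877}{1840862408708445}} = \frac{37 i \sqrt{774940178874345799575909949342185}}{1840862408708445}$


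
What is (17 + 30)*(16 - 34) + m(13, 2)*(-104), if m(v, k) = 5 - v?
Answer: -14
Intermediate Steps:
(17 + 30)*(16 - 34) + m(13, 2)*(-104) = (17 + 30)*(16 - 34) + (5 - 1*13)*(-104) = 47*(-18) + (5 - 13)*(-104) = -846 - 8*(-104) = -846 + 832 = -14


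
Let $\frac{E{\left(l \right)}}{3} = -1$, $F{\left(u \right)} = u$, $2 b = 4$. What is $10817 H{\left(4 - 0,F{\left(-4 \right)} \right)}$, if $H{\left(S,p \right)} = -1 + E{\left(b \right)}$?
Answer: $-43268$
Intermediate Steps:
$b = 2$ ($b = \frac{1}{2} \cdot 4 = 2$)
$E{\left(l \right)} = -3$ ($E{\left(l \right)} = 3 \left(-1\right) = -3$)
$H{\left(S,p \right)} = -4$ ($H{\left(S,p \right)} = -1 - 3 = -4$)
$10817 H{\left(4 - 0,F{\left(-4 \right)} \right)} = 10817 \left(-4\right) = -43268$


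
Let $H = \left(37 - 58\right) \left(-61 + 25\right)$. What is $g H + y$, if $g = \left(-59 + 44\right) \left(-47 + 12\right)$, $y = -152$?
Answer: $396748$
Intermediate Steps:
$H = 756$ ($H = \left(-21\right) \left(-36\right) = 756$)
$g = 525$ ($g = \left(-15\right) \left(-35\right) = 525$)
$g H + y = 525 \cdot 756 - 152 = 396900 - 152 = 396748$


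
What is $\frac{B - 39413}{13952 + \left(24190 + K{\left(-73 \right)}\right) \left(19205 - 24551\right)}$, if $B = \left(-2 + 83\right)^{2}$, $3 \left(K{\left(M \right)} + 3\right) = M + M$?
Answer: $\frac{16426}{64514789} \approx 0.00025461$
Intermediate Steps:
$K{\left(M \right)} = -3 + \frac{2 M}{3}$ ($K{\left(M \right)} = -3 + \frac{M + M}{3} = -3 + \frac{2 M}{3}$)
$B = 6561$ ($B = 81^{2} = 6561$)
$\frac{B - 39413}{13952 + \left(24190 + K{\left(-73 \right)}\right) \left(19205 - 24551\right)} = \frac{6561 - 39413}{13952 + \left(24190 + \left(-3 + \frac{2}{3} \left(-73\right)\right)\right) \left(19205 - 24551\right)} = - \frac{32852}{13952 + \left(24190 - \frac{155}{3}\right) \left(-5346\right)} = - \frac{32852}{13952 + \frac{72415}{3} \left(-5346\right)} = - \frac{32852}{13952 - 129043530} = - \frac{32852}{-129029578} = \left(-32852\right) \left(- \frac{1}{129029578}\right) = \frac{16426}{64514789}$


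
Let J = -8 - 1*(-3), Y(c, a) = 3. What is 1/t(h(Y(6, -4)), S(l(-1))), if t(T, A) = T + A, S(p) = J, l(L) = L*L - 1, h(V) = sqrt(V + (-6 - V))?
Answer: -5/31 - I*sqrt(6)/31 ≈ -0.16129 - 0.079016*I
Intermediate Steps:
h(V) = I*sqrt(6) (h(V) = sqrt(-6) = I*sqrt(6))
l(L) = -1 + L**2 (l(L) = L**2 - 1 = -1 + L**2)
J = -5 (J = -8 + 3 = -5)
S(p) = -5
t(T, A) = A + T
1/t(h(Y(6, -4)), S(l(-1))) = 1/(-5 + I*sqrt(6))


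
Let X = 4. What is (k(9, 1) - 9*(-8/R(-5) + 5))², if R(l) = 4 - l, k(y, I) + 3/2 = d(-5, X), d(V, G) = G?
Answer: 4761/4 ≈ 1190.3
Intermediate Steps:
k(y, I) = 5/2 (k(y, I) = -3/2 + 4 = 5/2)
(k(9, 1) - 9*(-8/R(-5) + 5))² = (5/2 - 9*(-8/(4 - 1*(-5)) + 5))² = (5/2 - 9*(-8/(4 + 5) + 5))² = (5/2 - 9*(-8/9 + 5))² = (5/2 - 9*37/9)² = (5/2 - 37)² = (-69/2)² = 4761/4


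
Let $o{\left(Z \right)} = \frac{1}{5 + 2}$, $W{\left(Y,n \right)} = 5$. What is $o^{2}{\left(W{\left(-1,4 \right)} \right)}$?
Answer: $\frac{1}{49} \approx 0.020408$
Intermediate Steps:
$o{\left(Z \right)} = \frac{1}{7}$
$o^{2}{\left(W{\left(-1,4 \right)} \right)} = \left(\frac{1}{7}\right)^{2} = \frac{1}{49}$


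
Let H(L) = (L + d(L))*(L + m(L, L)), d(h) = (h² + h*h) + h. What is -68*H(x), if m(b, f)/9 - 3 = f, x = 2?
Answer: -38352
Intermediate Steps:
m(b, f) = 27 + 9*f
d(h) = h + 2*h² (d(h) = (h² + h²) + h = 2*h² + h = h + 2*h²)
H(L) = (27 + 10*L)*(L + L*(1 + 2*L)) (H(L) = (L + L*(1 + 2*L))*(L + (27 + 9*L)) = (L + L*(1 + 2*L))*(27 + 10*L) = (27 + 10*L)*(L + L*(1 + 2*L)))
-68*H(x) = -136*2*(27 + 10*2² + 37*2) = -136*2*(27 + 10*4 + 74) = -136*2*(27 + 40 + 74) = -136*2*141 = -68*564 = -38352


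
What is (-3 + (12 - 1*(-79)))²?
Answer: 7744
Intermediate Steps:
(-3 + (12 - 1*(-79)))² = (-3 + (12 + 79))² = (-3 + 91)² = 88² = 7744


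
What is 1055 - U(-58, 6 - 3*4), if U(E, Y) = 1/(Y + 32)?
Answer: 27429/26 ≈ 1055.0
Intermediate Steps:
U(E, Y) = 1/(32 + Y)
1055 - U(-58, 6 - 3*4) = 1055 - 1/(32 + (6 - 3*4)) = 1055 - 1/(32 + (6 - 12)) = 1055 - 1/(32 - 6) = 1055 - 1/26 = 27429/26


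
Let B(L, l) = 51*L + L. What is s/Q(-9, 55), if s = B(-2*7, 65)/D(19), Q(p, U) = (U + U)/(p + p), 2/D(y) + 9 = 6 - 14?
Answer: -55692/55 ≈ -1012.6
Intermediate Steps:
B(L, l) = 52*L
D(y) = -2/17 (D(y) = 2/(-9 + (6 - 14)) = 2/(-9 - 8) = 2/(-17) = 2*(-1/17) = -2/17)
Q(p, U) = U/p (Q(p, U) = (2*U)/((2*p)) = (2*U)*(1/(2*p)) = U/p)
s = 6188 (s = (52*(-2*7))/(-2/17) = (52*(-14))*(-17/2) = -728*(-17/2) = 6188)
s/Q(-9, 55) = 6188/((55/(-9))) = 6188/((55*(-⅑))) = 6188/(-55/9) = 6188*(-9/55) = -55692/55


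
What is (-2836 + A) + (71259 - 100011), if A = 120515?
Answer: 88927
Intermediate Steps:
(-2836 + A) + (71259 - 100011) = (-2836 + 120515) + (71259 - 100011) = 117679 - 28752 = 88927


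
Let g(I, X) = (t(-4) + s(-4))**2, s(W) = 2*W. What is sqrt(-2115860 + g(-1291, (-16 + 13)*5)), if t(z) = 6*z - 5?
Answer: I*sqrt(2114491) ≈ 1454.1*I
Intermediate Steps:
t(z) = -5 + 6*z
g(I, X) = 1369 (g(I, X) = ((-5 + 6*(-4)) + 2*(-4))**2 = ((-5 - 24) - 8)**2 = (-29 - 8)**2 = (-37)**2 = 1369)
sqrt(-2115860 + g(-1291, (-16 + 13)*5)) = sqrt(-2115860 + 1369) = sqrt(-2114491) = I*sqrt(2114491)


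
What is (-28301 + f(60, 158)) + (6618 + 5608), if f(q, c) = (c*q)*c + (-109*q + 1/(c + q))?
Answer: 321599051/218 ≈ 1.4752e+6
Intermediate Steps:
f(q, c) = 1/(c + q) - 109*q + q*c² (f(q, c) = q*c² + (1/(c + q) - 109*q) = 1/(c + q) - 109*q + q*c²)
(-28301 + f(60, 158)) + (6618 + 5608) = (-28301 + (1 - 109*60² + 60*158³ + 158²*60² - 109*158*60)/(158 + 60)) + (6618 + 5608) = (-28301 + (1 - 109*3600 + 60*3944312 + 24964*3600 - 1033320)/218) + 12226 = (-28301 + (1 - 392400 + 236658720 + 89870400 - 1033320)/218) + 12226 = (-28301 + (1/218)*325103401) + 12226 = (-28301 + 325103401/218) + 12226 = 318933783/218 + 12226 = 321599051/218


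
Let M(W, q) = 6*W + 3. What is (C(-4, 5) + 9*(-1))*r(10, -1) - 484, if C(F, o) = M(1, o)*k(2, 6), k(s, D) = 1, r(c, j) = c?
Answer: -484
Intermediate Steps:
M(W, q) = 3 + 6*W
C(F, o) = 9 (C(F, o) = (3 + 6*1)*1 = (3 + 6)*1 = 9*1 = 9)
(C(-4, 5) + 9*(-1))*r(10, -1) - 484 = (9 + 9*(-1))*10 - 484 = (9 - 9)*10 - 484 = 0*10 - 484 = 0 - 484 = -484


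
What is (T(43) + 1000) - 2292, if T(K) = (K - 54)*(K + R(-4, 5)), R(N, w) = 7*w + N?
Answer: -2106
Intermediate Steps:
R(N, w) = N + 7*w
T(K) = (-54 + K)*(31 + K) (T(K) = (K - 54)*(K + (-4 + 7*5)) = (-54 + K)*(K + (-4 + 35)) = (-54 + K)*(K + 31) = (-54 + K)*(31 + K))
(T(43) + 1000) - 2292 = ((-1674 + 43² - 23*43) + 1000) - 2292 = ((-1674 + 1849 - 989) + 1000) - 2292 = (-814 + 1000) - 2292 = 186 - 2292 = -2106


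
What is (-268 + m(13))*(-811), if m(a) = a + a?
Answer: 196262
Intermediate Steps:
m(a) = 2*a
(-268 + m(13))*(-811) = (-268 + 2*13)*(-811) = (-268 + 26)*(-811) = -242*(-811) = 196262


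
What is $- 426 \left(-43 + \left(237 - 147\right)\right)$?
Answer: $-20022$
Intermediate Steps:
$- 426 \left(-43 + \left(237 - 147\right)\right) = - 426 \left(-43 + 90\right) = \left(-426\right) 47 = -20022$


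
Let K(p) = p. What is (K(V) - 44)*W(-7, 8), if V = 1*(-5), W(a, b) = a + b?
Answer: -49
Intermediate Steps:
V = -5
(K(V) - 44)*W(-7, 8) = (-5 - 44)*(-7 + 8) = -49*1 = -49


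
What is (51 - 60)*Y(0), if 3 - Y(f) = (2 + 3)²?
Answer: 198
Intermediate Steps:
Y(f) = -22 (Y(f) = 3 - (2 + 3)² = 3 - 1*5² = 3 - 1*25 = 3 - 25 = -22)
(51 - 60)*Y(0) = (51 - 60)*(-22) = -9*(-22) = 198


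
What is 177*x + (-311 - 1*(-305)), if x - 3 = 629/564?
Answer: 135811/188 ≈ 722.40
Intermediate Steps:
x = 2321/564 (x = 3 + 629/564 = 2321/564 ≈ 4.1152)
177*x + (-311 - 1*(-305)) = 177*(2321/564) + (-311 - 1*(-305)) = 136939/188 + (-311 + 305) = 136939/188 - 6 = 135811/188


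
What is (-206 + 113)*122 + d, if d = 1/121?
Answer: -1372865/121 ≈ -11346.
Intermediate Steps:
d = 1/121 ≈ 0.0082645
(-206 + 113)*122 + d = (-206 + 113)*122 + 1/121 = -93*122 + 1/121 = -11346 + 1/121 = -1372865/121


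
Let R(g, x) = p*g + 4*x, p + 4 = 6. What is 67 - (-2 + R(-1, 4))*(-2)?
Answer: 91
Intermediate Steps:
p = 2 (p = -4 + 6 = 2)
R(g, x) = 2*g + 4*x
67 - (-2 + R(-1, 4))*(-2) = 67 - (-2 + (2*(-1) + 4*4))*(-2) = 67 - (-2 + (-2 + 16))*(-2) = 67 - (-2 + 14)*(-2) = 67 - 12*(-2) = 67 - 1*(-24) = 67 + 24 = 91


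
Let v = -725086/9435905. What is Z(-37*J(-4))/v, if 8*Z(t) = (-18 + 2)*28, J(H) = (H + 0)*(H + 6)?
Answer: 264205340/362543 ≈ 728.76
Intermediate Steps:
J(H) = H*(6 + H)
Z(t) = -56 (Z(t) = ((-18 + 2)*28)/8 = (-16*28)/8 = (1/8)*(-448) = -56)
v = -725086/9435905 (v = -725086*1/9435905 = -725086/9435905 ≈ -0.076843)
Z(-37*J(-4))/v = -56/(-725086/9435905) = -56*(-9435905/725086) = 264205340/362543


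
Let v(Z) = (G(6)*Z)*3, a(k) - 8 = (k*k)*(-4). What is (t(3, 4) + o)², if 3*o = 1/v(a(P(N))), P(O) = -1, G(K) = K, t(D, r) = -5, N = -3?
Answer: 1164241/46656 ≈ 24.954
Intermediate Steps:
a(k) = 8 - 4*k² (a(k) = 8 + (k*k)*(-4) = 8 + k²*(-4) = 8 - 4*k²)
v(Z) = 18*Z (v(Z) = (6*Z)*3 = 18*Z)
o = 1/216 (o = 1/(3*((18*(8 - 4*(-1)²)))) = 1/(3*((18*(8 - 4*1)))) = 1/(3*((18*(8 - 4)))) = 1/(3*((18*4))) = (⅓)/72 = (⅓)*(1/72) = 1/216 ≈ 0.0046296)
(t(3, 4) + o)² = (-5 + 1/216)² = (-1079/216)² = 1164241/46656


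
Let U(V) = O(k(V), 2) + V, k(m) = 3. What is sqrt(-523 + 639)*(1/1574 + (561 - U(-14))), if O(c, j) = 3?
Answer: 900329*sqrt(29)/787 ≈ 6160.6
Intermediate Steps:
U(V) = 3 + V
sqrt(-523 + 639)*(1/1574 + (561 - U(-14))) = sqrt(-523 + 639)*(1/1574 + (561 - (3 - 14))) = sqrt(116)*(1/1574 + (561 - 1*(-11))) = (2*sqrt(29))*(1/1574 + (561 + 11)) = (2*sqrt(29))*(1/1574 + 572) = (2*sqrt(29))*(900329/1574) = 900329*sqrt(29)/787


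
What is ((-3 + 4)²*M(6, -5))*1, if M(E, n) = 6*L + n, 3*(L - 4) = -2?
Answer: 15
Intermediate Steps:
L = 10/3 (L = 4 + (⅓)*(-2) = 4 - ⅔ = 10/3 ≈ 3.3333)
M(E, n) = 20 + n (M(E, n) = 6*(10/3) + n = 20 + n)
((-3 + 4)²*M(6, -5))*1 = ((-3 + 4)²*(20 - 5))*1 = (1²*15)*1 = (1*15)*1 = 15*1 = 15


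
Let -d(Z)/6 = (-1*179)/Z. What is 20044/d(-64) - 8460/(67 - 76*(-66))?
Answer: -3264819884/2729571 ≈ -1196.1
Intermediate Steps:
d(Z) = 1074/Z (d(Z) = -6*(-1*179)/Z = -(-1074)/Z = 1074/Z)
20044/d(-64) - 8460/(67 - 76*(-66)) = 20044/((1074/(-64))) - 8460/(67 - 76*(-66)) = 20044/((1074*(-1/64))) - 8460/(67 + 5016) = 20044/(-537/32) - 8460/5083 = 20044*(-32/537) - 8460*1/5083 = -641408/537 - 8460/5083 = -3264819884/2729571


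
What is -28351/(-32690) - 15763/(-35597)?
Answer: 1524503017/1163665930 ≈ 1.3101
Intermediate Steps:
-28351/(-32690) - 15763/(-35597) = -28351*(-1/32690) - 15763*(-1/35597) = 28351/32690 + 15763/35597 = 1524503017/1163665930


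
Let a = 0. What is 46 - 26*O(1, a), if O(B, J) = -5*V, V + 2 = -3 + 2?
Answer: -344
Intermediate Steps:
V = -3 (V = -2 + (-3 + 2) = -2 - 1 = -3)
O(B, J) = 15 (O(B, J) = -5*(-3) = 15)
46 - 26*O(1, a) = 46 - 26*15 = 46 - 390 = -344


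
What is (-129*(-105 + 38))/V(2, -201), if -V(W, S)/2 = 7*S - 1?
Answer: 8643/2816 ≈ 3.0692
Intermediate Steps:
V(W, S) = 2 - 14*S (V(W, S) = -2*(7*S - 1) = -2*(-1 + 7*S) = 2 - 14*S)
(-129*(-105 + 38))/V(2, -201) = (-129*(-105 + 38))/(2 - 14*(-201)) = (-129*(-67))/(2 + 2814) = 8643/2816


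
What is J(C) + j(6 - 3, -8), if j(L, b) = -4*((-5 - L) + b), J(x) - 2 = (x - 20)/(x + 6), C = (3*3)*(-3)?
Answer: 1433/21 ≈ 68.238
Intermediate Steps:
C = -27 (C = 9*(-3) = -27)
J(x) = 2 + (-20 + x)/(6 + x) (J(x) = 2 + (x - 20)/(x + 6) = 2 + (-20 + x)/(6 + x))
j(L, b) = 20 - 4*b + 4*L (j(L, b) = -4*(-5 + b - L) = 20 - 4*b + 4*L)
J(C) + j(6 - 3, -8) = (-8 + 3*(-27))/(6 - 27) + (20 - 4*(-8) + 4*(6 - 3)) = (-8 - 81)/(-21) + (20 + 32 + 4*3) = -1/21*(-89) + (20 + 32 + 12) = 89/21 + 64 = 1433/21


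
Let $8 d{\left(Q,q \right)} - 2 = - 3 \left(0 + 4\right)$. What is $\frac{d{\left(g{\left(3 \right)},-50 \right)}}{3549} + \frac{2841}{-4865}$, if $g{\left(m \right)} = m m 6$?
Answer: $- \frac{5765023}{9866220} \approx -0.58432$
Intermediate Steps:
$g{\left(m \right)} = 6 m^{2}$ ($g{\left(m \right)} = m^{2} \cdot 6 = 6 m^{2}$)
$d{\left(Q,q \right)} = - \frac{5}{4}$ ($d{\left(Q,q \right)} = \frac{1}{4} + \frac{\left(-3\right) \left(0 + 4\right)}{8} = \frac{1}{4} + \frac{\left(-3\right) 4}{8} = \frac{1}{4} + \frac{1}{8} \left(-12\right) = \frac{1}{4} - \frac{3}{2} = - \frac{5}{4}$)
$\frac{d{\left(g{\left(3 \right)},-50 \right)}}{3549} + \frac{2841}{-4865} = - \frac{5}{4 \cdot 3549} + \frac{2841}{-4865} = \left(- \frac{5}{4}\right) \frac{1}{3549} + 2841 \left(- \frac{1}{4865}\right) = - \frac{5}{14196} - \frac{2841}{4865} = - \frac{5765023}{9866220}$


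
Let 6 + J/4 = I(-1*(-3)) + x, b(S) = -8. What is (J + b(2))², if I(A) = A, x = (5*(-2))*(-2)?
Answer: 3600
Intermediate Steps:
x = 20 (x = -10*(-2) = 20)
J = 68 (J = -24 + 4*(-1*(-3) + 20) = -24 + 4*(3 + 20) = -24 + 4*23 = -24 + 92 = 68)
(J + b(2))² = (68 - 8)² = 60² = 3600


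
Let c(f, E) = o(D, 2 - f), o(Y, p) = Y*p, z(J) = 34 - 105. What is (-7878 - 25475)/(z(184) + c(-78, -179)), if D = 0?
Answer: 33353/71 ≈ 469.76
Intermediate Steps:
z(J) = -71
c(f, E) = 0 (c(f, E) = 0*(2 - f) = 0)
(-7878 - 25475)/(z(184) + c(-78, -179)) = (-7878 - 25475)/(-71 + 0) = -33353/(-71) = -33353*(-1/71) = 33353/71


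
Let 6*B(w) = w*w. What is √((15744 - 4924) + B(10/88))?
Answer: √754110870/264 ≈ 104.02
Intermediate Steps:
B(w) = w²/6 (B(w) = (w*w)/6 = w²/6)
√((15744 - 4924) + B(10/88)) = √((15744 - 4924) + (10/88)²/6) = √(10820 + (10*(1/88))²/6) = √(10820 + (5/44)²/6) = √(10820 + (⅙)*(25/1936)) = √(10820 + 25/11616) = √(125685145/11616) = √754110870/264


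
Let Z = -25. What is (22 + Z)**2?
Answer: 9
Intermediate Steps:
(22 + Z)**2 = (22 - 25)**2 = (-3)**2 = 9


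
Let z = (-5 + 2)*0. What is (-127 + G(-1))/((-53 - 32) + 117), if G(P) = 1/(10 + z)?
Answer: -1269/320 ≈ -3.9656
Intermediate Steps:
z = 0 (z = -3*0 = 0)
G(P) = ⅒ (G(P) = 1/(10 + 0) = 1/10 = ⅒)
(-127 + G(-1))/((-53 - 32) + 117) = (-127 + ⅒)/((-53 - 32) + 117) = -1269/10/(-85 + 117) = -1269/10/32 = (1/32)*(-1269/10) = -1269/320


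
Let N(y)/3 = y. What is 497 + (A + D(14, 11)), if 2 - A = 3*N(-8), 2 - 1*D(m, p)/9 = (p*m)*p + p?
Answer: -14756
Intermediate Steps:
D(m, p) = 18 - 9*p - 9*m*p² (D(m, p) = 18 - 9*((p*m)*p + p) = 18 - 9*((m*p)*p + p) = 18 - 9*(m*p² + p) = 18 - 9*(p + m*p²) = 18 + (-9*p - 9*m*p²) = 18 - 9*p - 9*m*p²)
N(y) = 3*y
A = 74 (A = 2 - 3*3*(-8) = 2 - 3*(-24) = 2 - 1*(-72) = 2 + 72 = 74)
497 + (A + D(14, 11)) = 497 + (74 + (18 - 9*11 - 9*14*11²)) = 497 + (74 + (18 - 99 - 9*14*121)) = 497 + (74 + (18 - 99 - 15246)) = 497 + (74 - 15327) = 497 - 15253 = -14756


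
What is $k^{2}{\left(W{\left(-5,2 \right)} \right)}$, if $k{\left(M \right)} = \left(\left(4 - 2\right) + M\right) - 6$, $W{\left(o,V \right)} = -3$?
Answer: $49$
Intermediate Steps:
$k{\left(M \right)} = -4 + M$ ($k{\left(M \right)} = \left(2 + M\right) - 6 = -4 + M$)
$k^{2}{\left(W{\left(-5,2 \right)} \right)} = \left(-4 - 3\right)^{2} = \left(-7\right)^{2} = 49$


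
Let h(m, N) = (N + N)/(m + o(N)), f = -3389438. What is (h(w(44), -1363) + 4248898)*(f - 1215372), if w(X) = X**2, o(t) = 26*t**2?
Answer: -94508416625373885134/4830393 ≈ -1.9565e+13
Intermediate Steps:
h(m, N) = 2*N/(m + 26*N**2) (h(m, N) = (N + N)/(m + 26*N**2) = (2*N)/(m + 26*N**2) = 2*N/(m + 26*N**2))
(h(w(44), -1363) + 4248898)*(f - 1215372) = (2*(-1363)/(44**2 + 26*(-1363)**2) + 4248898)*(-3389438 - 1215372) = (2*(-1363)/(1936 + 26*1857769) + 4248898)*(-4604810) = (2*(-1363)/(1936 + 48301994) + 4248898)*(-4604810) = (2*(-1363)/48303930 + 4248898)*(-4604810) = (2*(-1363)*(1/48303930) + 4248898)*(-4604810) = (-1363/24151965 + 4248898)*(-4604810) = (102619235783207/24151965)*(-4604810) = -94508416625373885134/4830393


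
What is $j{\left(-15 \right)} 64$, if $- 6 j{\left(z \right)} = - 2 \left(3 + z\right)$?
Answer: $-256$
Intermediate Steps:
$j{\left(z \right)} = 1 + \frac{z}{3}$ ($j{\left(z \right)} = - \frac{\left(-2\right) \left(3 + z\right)}{6} = - \frac{-6 - 2 z}{6} = 1 + \frac{z}{3}$)
$j{\left(-15 \right)} 64 = \left(1 + \frac{1}{3} \left(-15\right)\right) 64 = \left(1 - 5\right) 64 = \left(-4\right) 64 = -256$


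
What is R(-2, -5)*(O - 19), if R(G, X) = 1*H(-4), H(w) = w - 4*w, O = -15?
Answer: -408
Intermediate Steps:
H(w) = -3*w
R(G, X) = 12 (R(G, X) = 1*(-3*(-4)) = 1*12 = 12)
R(-2, -5)*(O - 19) = 12*(-15 - 19) = 12*(-34) = -408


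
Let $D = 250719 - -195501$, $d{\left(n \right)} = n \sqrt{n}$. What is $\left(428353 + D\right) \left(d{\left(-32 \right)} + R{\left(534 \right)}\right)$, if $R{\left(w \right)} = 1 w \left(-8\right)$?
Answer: $-3736175856 - 111945344 i \sqrt{2} \approx -3.7362 \cdot 10^{9} - 1.5831 \cdot 10^{8} i$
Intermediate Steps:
$R{\left(w \right)} = - 8 w$ ($R{\left(w \right)} = w \left(-8\right) = - 8 w$)
$d{\left(n \right)} = n^{\frac{3}{2}}$
$D = 446220$ ($D = 250719 + 195501 = 446220$)
$\left(428353 + D\right) \left(d{\left(-32 \right)} + R{\left(534 \right)}\right) = \left(428353 + 446220\right) \left(\left(-32\right)^{\frac{3}{2}} - 4272\right) = 874573 \left(- 128 i \sqrt{2} - 4272\right) = 874573 \left(-4272 - 128 i \sqrt{2}\right) = -3736175856 - 111945344 i \sqrt{2}$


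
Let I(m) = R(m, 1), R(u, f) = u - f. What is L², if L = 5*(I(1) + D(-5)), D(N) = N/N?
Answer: 25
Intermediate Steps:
D(N) = 1
I(m) = -1 + m (I(m) = m - 1*1 = m - 1 = -1 + m)
L = 5 (L = 5*((-1 + 1) + 1) = 5*(0 + 1) = 5*1 = 5)
L² = 5² = 25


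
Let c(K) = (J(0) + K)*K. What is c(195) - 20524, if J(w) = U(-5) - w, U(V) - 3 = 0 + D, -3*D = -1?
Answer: 18151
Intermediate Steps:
D = ⅓ (D = -⅓*(-1) = ⅓ ≈ 0.33333)
U(V) = 10/3 (U(V) = 3 + (0 + ⅓) = 3 + ⅓ = 10/3)
J(w) = 10/3 - w
c(K) = K*(10/3 + K) (c(K) = ((10/3 - 1*0) + K)*K = ((10/3 + 0) + K)*K = (10/3 + K)*K = K*(10/3 + K))
c(195) - 20524 = (⅓)*195*(10 + 3*195) - 20524 = (⅓)*195*(10 + 585) - 20524 = (⅓)*195*595 - 20524 = 38675 - 20524 = 18151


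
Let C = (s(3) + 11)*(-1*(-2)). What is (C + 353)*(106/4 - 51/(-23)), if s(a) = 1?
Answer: 498017/46 ≈ 10826.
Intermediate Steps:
C = 24 (C = (1 + 11)*(-1*(-2)) = 12*2 = 24)
(C + 353)*(106/4 - 51/(-23)) = (24 + 353)*(106/4 - 51/(-23)) = 377*(106*(¼) - 51*(-1/23)) = 377*(53/2 + 51/23) = 377*(1321/46) = 498017/46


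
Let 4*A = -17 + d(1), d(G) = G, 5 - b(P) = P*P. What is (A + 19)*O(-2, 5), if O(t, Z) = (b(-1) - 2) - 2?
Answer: 0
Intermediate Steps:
b(P) = 5 - P² (b(P) = 5 - P*P = 5 - P²)
O(t, Z) = 0 (O(t, Z) = ((5 - 1*(-1)²) - 2) - 2 = ((5 - 1*1) - 2) - 2 = ((5 - 1) - 2) - 2 = (4 - 2) - 2 = 2 - 2 = 0)
A = -4 (A = (-17 + 1)/4 = (¼)*(-16) = -4)
(A + 19)*O(-2, 5) = (-4 + 19)*0 = 15*0 = 0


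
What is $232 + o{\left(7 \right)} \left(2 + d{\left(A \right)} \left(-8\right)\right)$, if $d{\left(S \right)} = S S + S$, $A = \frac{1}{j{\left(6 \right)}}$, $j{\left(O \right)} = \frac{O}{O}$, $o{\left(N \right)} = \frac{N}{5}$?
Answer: $\frac{1062}{5} \approx 212.4$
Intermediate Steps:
$o{\left(N \right)} = \frac{N}{5}$ ($o{\left(N \right)} = N \frac{1}{5} = \frac{N}{5}$)
$j{\left(O \right)} = 1$
$A = 1$ ($A = 1^{-1} = 1$)
$d{\left(S \right)} = S + S^{2}$ ($d{\left(S \right)} = S^{2} + S = S + S^{2}$)
$232 + o{\left(7 \right)} \left(2 + d{\left(A \right)} \left(-8\right)\right) = 232 + \frac{1}{5} \cdot 7 \left(2 + 1 \left(1 + 1\right) \left(-8\right)\right) = 232 + \frac{7 \left(2 + 1 \cdot 2 \left(-8\right)\right)}{5} = 232 + \frac{7 \left(2 + 2 \left(-8\right)\right)}{5} = 232 + \frac{7 \left(2 - 16\right)}{5} = 232 + \frac{7}{5} \left(-14\right) = 232 - \frac{98}{5} = \frac{1062}{5}$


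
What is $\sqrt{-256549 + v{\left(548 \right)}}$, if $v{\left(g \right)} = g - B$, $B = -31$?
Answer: $i \sqrt{255970} \approx 505.93 i$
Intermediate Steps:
$v{\left(g \right)} = 31 + g$ ($v{\left(g \right)} = g - -31 = g + 31 = 31 + g$)
$\sqrt{-256549 + v{\left(548 \right)}} = \sqrt{-256549 + \left(31 + 548\right)} = \sqrt{-256549 + 579} = \sqrt{-255970} = i \sqrt{255970}$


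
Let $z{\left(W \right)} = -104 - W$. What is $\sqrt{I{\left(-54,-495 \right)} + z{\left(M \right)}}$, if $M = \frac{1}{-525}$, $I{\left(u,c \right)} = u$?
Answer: $\frac{i \sqrt{1741929}}{105} \approx 12.57 i$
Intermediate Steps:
$M = - \frac{1}{525} \approx -0.0019048$
$\sqrt{I{\left(-54,-495 \right)} + z{\left(M \right)}} = \sqrt{-54 - \frac{54599}{525}} = \sqrt{- \frac{82949}{525}} = \frac{i \sqrt{1741929}}{105}$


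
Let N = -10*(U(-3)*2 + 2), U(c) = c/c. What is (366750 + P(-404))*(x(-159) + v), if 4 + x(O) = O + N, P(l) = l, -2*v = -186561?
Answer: 34098569815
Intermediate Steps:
v = 186561/2 (v = -½*(-186561) = 186561/2 ≈ 93281.)
U(c) = 1
N = -40 (N = -10*(1*2 + 2) = -10*(2 + 2) = -10*4 = -40)
x(O) = -44 + O (x(O) = -4 + (O - 40) = -4 + (-40 + O) = -44 + O)
(366750 + P(-404))*(x(-159) + v) = (366750 - 404)*((-44 - 159) + 186561/2) = 366346*(-203 + 186561/2) = 366346*(186155/2) = 34098569815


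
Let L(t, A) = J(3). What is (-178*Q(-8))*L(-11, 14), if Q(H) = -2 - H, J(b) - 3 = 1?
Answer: -4272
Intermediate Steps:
J(b) = 4 (J(b) = 3 + 1 = 4)
L(t, A) = 4
(-178*Q(-8))*L(-11, 14) = -178*(-2 - 1*(-8))*4 = -178*(-2 + 8)*4 = -178*6*4 = -1068*4 = -4272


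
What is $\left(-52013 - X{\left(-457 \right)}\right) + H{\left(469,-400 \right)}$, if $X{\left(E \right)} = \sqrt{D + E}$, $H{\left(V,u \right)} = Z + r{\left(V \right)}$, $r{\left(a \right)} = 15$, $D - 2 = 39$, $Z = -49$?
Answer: $-52047 - 4 i \sqrt{26} \approx -52047.0 - 20.396 i$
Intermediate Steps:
$D = 41$ ($D = 2 + 39 = 41$)
$H{\left(V,u \right)} = -34$ ($H{\left(V,u \right)} = -49 + 15 = -34$)
$X{\left(E \right)} = \sqrt{41 + E}$
$\left(-52013 - X{\left(-457 \right)}\right) + H{\left(469,-400 \right)} = \left(-52013 - \sqrt{41 - 457}\right) - 34 = \left(-52013 - \sqrt{-416}\right) - 34 = \left(-52013 - 4 i \sqrt{26}\right) - 34 = -52047 - 4 i \sqrt{26}$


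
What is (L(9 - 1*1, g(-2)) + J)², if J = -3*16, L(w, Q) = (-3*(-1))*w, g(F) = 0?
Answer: 576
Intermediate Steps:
L(w, Q) = 3*w
J = -48
(L(9 - 1*1, g(-2)) + J)² = (3*(9 - 1*1) - 48)² = (3*(9 - 1) - 48)² = (3*8 - 48)² = (24 - 48)² = (-24)² = 576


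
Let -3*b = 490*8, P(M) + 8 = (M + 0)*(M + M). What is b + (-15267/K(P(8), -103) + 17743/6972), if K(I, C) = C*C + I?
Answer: -32552708399/24934196 ≈ -1305.5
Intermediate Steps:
P(M) = -8 + 2*M² (P(M) = -8 + (M + 0)*(M + M) = -8 + M*(2*M) = -8 + 2*M²)
K(I, C) = I + C² (K(I, C) = C² + I = I + C²)
b = -3920/3 (b = -490*8/3 = -⅓*3920 = -3920/3 ≈ -1306.7)
b + (-15267/K(P(8), -103) + 17743/6972) = -3920/3 + (-15267/((-8 + 2*8²) + (-103)²) + 17743/6972) = -3920/3 + (-15267/((-8 + 2*64) + 10609) + 17743*(1/6972)) = -3920/3 + (-15267/((-8 + 128) + 10609) + 17743/6972) = -3920/3 + (-15267/(120 + 10609) + 17743/6972) = -3920/3 + (-15267/10729 + 17743/6972) = -3920/3 + 83923123/74802588 = -32552708399/24934196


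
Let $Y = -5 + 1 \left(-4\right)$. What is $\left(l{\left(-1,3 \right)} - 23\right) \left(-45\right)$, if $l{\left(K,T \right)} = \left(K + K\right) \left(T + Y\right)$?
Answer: $495$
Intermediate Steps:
$Y = -9$ ($Y = -5 - 4 = -9$)
$l{\left(K,T \right)} = 2 K \left(-9 + T\right)$ ($l{\left(K,T \right)} = \left(K + K\right) \left(T - 9\right) = 2 K \left(-9 + T\right)$)
$\left(l{\left(-1,3 \right)} - 23\right) \left(-45\right) = \left(2 \left(-1\right) \left(-9 + 3\right) - 23\right) \left(-45\right) = \left(2 \left(-1\right) \left(-6\right) - 23\right) \left(-45\right) = \left(12 - 23\right) \left(-45\right) = \left(-11\right) \left(-45\right) = 495$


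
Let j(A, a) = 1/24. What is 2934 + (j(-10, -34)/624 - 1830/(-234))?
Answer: 44056705/14976 ≈ 2941.8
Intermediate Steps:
j(A, a) = 1/24
2934 + (j(-10, -34)/624 - 1830/(-234)) = 2934 + ((1/24)/624 - 1830/(-234)) = 2934 + ((1/24)*(1/624) - 1830*(-1/234)) = 2934 + (1/14976 + 305/39) = 2934 + 117121/14976 = 44056705/14976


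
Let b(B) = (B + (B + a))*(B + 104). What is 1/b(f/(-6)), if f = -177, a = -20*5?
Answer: -2/10947 ≈ -0.00018270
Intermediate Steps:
a = -100
b(B) = (-100 + 2*B)*(104 + B) (b(B) = (B + (B - 100))*(B + 104) = (B + (-100 + B))*(104 + B) = (-100 + 2*B)*(104 + B))
1/b(f/(-6)) = 1/(-10400 + 2*(-177/(-6))² + 108*(-177/(-6))) = 1/(-10400 + 2*(-177*(-⅙))² + 108*(-177*(-⅙))) = 1/(-10400 + 2*(59/2)² + 108*(59/2)) = 1/(-10400 + 2*(3481/4) + 3186) = 1/(-10400 + 3481/2 + 3186) = 1/(-10947/2) = -2/10947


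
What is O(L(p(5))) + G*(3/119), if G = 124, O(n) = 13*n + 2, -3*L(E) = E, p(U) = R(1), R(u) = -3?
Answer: 2157/119 ≈ 18.126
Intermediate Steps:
p(U) = -3
L(E) = -E/3
O(n) = 2 + 13*n
O(L(p(5))) + G*(3/119) = (2 + 13*(-⅓*(-3))) + 124*(3/119) = (2 + 13*1) + 124*(3*(1/119)) = (2 + 13) + 124*(3/119) = 15 + 372/119 = 2157/119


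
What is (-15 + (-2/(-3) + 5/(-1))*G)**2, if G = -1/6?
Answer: 66049/324 ≈ 203.85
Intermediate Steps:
G = -1/6 (G = -1*1/6 = -1/6 ≈ -0.16667)
(-15 + (-2/(-3) + 5/(-1))*G)**2 = (-15 + (-2/(-3) + 5/(-1))*(-1/6))**2 = (-15 + (-2*(-1/3) + 5*(-1))*(-1/6))**2 = (-15 + (2/3 - 5)*(-1/6))**2 = (-15 - 13/3*(-1/6))**2 = (-15 + 13/18)**2 = (-257/18)**2 = 66049/324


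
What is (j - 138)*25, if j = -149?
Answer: -7175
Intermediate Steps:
(j - 138)*25 = (-149 - 138)*25 = -287*25 = -7175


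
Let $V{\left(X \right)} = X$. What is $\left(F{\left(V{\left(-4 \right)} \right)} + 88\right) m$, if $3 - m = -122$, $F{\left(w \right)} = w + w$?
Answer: $10000$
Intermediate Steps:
$F{\left(w \right)} = 2 w$
$m = 125$ ($m = 3 - -122 = 3 + 122 = 125$)
$\left(F{\left(V{\left(-4 \right)} \right)} + 88\right) m = \left(2 \left(-4\right) + 88\right) 125 = \left(-8 + 88\right) 125 = 80 \cdot 125 = 10000$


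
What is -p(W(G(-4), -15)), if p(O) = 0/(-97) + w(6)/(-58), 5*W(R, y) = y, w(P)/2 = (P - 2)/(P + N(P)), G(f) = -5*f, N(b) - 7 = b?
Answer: 4/551 ≈ 0.0072595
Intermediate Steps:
N(b) = 7 + b
w(P) = 2*(-2 + P)/(7 + 2*P) (w(P) = 2*((P - 2)/(P + (7 + P))) = 2*((-2 + P)/(7 + 2*P)) = 2*(-2 + P)/(7 + 2*P))
W(R, y) = y/5
p(O) = -4/551 (p(O) = 0/(-97) + (2*(-2 + 6)/(7 + 2*6))/(-58) = 0*(-1/97) + (2*4/(7 + 12))*(-1/58) = 0 + (2*4/19)*(-1/58) = 0 + (2*(1/19)*4)*(-1/58) = 0 + (8/19)*(-1/58) = 0 - 4/551 = -4/551)
-p(W(G(-4), -15)) = -1*(-4/551) = 4/551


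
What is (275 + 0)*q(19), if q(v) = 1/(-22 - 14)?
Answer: -275/36 ≈ -7.6389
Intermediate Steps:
q(v) = -1/36 (q(v) = 1/(-36) = -1/36)
(275 + 0)*q(19) = (275 + 0)*(-1/36) = 275*(-1/36) = -275/36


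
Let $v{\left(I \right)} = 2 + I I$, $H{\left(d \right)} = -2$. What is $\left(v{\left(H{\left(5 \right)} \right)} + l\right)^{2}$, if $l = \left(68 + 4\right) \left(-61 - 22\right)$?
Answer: $35640900$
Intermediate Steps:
$v{\left(I \right)} = 2 + I^{2}$
$l = -5976$ ($l = 72 \left(-83\right) = -5976$)
$\left(v{\left(H{\left(5 \right)} \right)} + l\right)^{2} = \left(\left(2 + \left(-2\right)^{2}\right) - 5976\right)^{2} = \left(\left(2 + 4\right) - 5976\right)^{2} = \left(6 - 5976\right)^{2} = \left(-5970\right)^{2} = 35640900$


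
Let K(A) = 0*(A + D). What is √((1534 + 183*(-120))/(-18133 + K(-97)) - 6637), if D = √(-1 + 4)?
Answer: I*√2181912973235/18133 ≈ 81.461*I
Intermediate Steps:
D = √3 ≈ 1.7320
K(A) = 0 (K(A) = 0*(A + √3) = 0)
√((1534 + 183*(-120))/(-18133 + K(-97)) - 6637) = √((1534 + 183*(-120))/(-18133 + 0) - 6637) = √((1534 - 21960)/(-18133) - 6637) = √(-20426*(-1/18133) - 6637) = √(20426/18133 - 6637) = √(-120328295/18133) = I*√2181912973235/18133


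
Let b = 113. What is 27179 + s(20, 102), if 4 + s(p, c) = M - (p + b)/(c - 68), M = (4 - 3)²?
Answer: 923851/34 ≈ 27172.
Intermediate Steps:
M = 1 (M = 1² = 1)
s(p, c) = -3 - (113 + p)/(-68 + c) (s(p, c) = -4 + (1 - (p + 113)/(c - 68)) = -4 + (1 - (113 + p)/(-68 + c)) = -3 - (113 + p)/(-68 + c))
27179 + s(20, 102) = 27179 + (91 - 1*20 - 3*102)/(-68 + 102) = 27179 + (91 - 20 - 306)/34 = 27179 + (1/34)*(-235) = 27179 - 235/34 = 923851/34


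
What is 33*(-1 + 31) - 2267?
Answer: -1277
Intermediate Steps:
33*(-1 + 31) - 2267 = 33*30 - 2267 = 990 - 2267 = -1277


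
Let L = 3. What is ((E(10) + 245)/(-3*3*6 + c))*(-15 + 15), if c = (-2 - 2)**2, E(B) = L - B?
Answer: 0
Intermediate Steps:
E(B) = 3 - B
c = 16 (c = (-4)**2 = 16)
((E(10) + 245)/(-3*3*6 + c))*(-15 + 15) = (((3 - 1*10) + 245)/(-3*3*6 + 16))*(-15 + 15) = (((3 - 10) + 245)/(-9*6 + 16))*0 = ((-7 + 245)/(-54 + 16))*0 = (238/(-38))*0 = (238*(-1/38))*0 = -119/19*0 = 0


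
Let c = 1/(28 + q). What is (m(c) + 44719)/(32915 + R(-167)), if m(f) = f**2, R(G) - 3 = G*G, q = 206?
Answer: 2448633565/3329548092 ≈ 0.73542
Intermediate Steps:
c = 1/234 (c = 1/(28 + 206) = 1/234 ≈ 0.0042735)
R(G) = 3 + G**2 (R(G) = 3 + G*G = 3 + G**2)
(m(c) + 44719)/(32915 + R(-167)) = ((1/234)**2 + 44719)/(32915 + (3 + (-167)**2)) = (1/54756 + 44719)/(32915 + (3 + 27889)) = 2448633565/(54756*(32915 + 27892)) = (2448633565/54756)/60807 = (2448633565/54756)*(1/60807) = 2448633565/3329548092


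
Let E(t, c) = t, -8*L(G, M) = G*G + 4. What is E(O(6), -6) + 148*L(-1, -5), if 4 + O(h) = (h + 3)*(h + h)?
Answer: 23/2 ≈ 11.500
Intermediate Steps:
O(h) = -4 + 2*h*(3 + h) (O(h) = -4 + (h + 3)*(h + h) = -4 + (3 + h)*(2*h) = -4 + 2*h*(3 + h))
L(G, M) = -1/2 - G**2/8 (L(G, M) = -(G*G + 4)/8 = -(G**2 + 4)/8 = -(4 + G**2)/8 = -1/2 - G**2/8)
E(O(6), -6) + 148*L(-1, -5) = (-4 + 2*6**2 + 6*6) + 148*(-1/2 - 1/8*(-1)**2) = (-4 + 2*36 + 36) + 148*(-1/2 - 1/8*1) = (-4 + 72 + 36) + 148*(-1/2 - 1/8) = 104 + 148*(-5/8) = 104 - 185/2 = 23/2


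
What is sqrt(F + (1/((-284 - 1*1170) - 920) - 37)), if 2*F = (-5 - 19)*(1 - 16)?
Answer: sqrt(805927894)/2374 ≈ 11.958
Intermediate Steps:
F = 180 (F = ((-5 - 19)*(1 - 16))/2 = (-24*(-15))/2 = (1/2)*360 = 180)
sqrt(F + (1/((-284 - 1*1170) - 920) - 37)) = sqrt(180 + (1/((-284 - 1*1170) - 920) - 37)) = sqrt(180 + (1/((-284 - 1170) - 920) - 37)) = sqrt(180 + (1/(-1454 - 920) - 37)) = sqrt(180 + (1/(-2374) - 37)) = sqrt(180 + (-1/2374 - 37)) = sqrt(180 - 87839/2374) = sqrt(339481/2374) = sqrt(805927894)/2374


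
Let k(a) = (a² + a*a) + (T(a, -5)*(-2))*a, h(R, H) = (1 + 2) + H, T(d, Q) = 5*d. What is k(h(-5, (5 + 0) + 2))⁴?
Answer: 409600000000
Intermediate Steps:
h(R, H) = 3 + H
k(a) = -8*a² (k(a) = (a² + a*a) + ((5*a)*(-2))*a = (a² + a²) + (-10*a)*a = 2*a² - 10*a² = -8*a²)
k(h(-5, (5 + 0) + 2))⁴ = (-8*(3 + ((5 + 0) + 2))²)⁴ = (-8*(3 + (5 + 2))²)⁴ = (-8*(3 + 7)²)⁴ = (-8*10²)⁴ = (-8*100)⁴ = (-800)⁴ = 409600000000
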